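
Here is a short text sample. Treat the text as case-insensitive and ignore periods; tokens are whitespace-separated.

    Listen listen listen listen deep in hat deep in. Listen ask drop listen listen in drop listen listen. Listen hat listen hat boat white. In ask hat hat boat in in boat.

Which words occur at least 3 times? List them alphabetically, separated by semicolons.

Unigram counts meeting the condition (at least 3 times):
  boat: 3
  hat: 5
  in: 6
  listen: 11

boat; hat; in; listen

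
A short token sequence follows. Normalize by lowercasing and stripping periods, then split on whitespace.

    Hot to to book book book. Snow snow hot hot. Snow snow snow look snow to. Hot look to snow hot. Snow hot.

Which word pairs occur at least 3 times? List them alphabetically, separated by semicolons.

snow hot; snow snow

Bigram counts meeting the condition (at least 3 times):
  snow hot: 3
  snow snow: 3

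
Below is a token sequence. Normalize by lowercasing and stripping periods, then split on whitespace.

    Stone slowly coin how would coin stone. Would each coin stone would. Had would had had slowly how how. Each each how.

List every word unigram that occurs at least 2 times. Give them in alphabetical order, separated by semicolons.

Unigram counts meeting the condition (at least 2 times):
  coin: 3
  each: 3
  had: 3
  how: 4
  slowly: 2
  stone: 3
  would: 4

coin; each; had; how; slowly; stone; would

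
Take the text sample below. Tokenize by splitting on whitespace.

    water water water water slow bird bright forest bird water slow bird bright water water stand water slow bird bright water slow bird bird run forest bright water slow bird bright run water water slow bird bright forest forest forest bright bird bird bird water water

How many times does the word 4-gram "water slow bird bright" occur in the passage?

Scanning the 43 overlapping 4-gram windows for "water slow bird bright":
  position 4–7: water slow bird bright
  position 10–13: water slow bird bright
  position 17–20: water slow bird bright
  position 28–31: water slow bird bright
  position 34–37: water slow bird bright

5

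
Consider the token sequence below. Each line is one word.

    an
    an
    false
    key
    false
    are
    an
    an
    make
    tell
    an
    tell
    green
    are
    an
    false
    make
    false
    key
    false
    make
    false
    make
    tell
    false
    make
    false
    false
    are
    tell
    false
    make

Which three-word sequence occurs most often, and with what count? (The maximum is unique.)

Trigram frequencies (highest first):
  false make false: 3
  false key false: 2
  tell false make: 2
  an an false: 1
  an false key: 1
  key false are: 1
  … (20 more, each ≤ 1)

"false make false", 3 times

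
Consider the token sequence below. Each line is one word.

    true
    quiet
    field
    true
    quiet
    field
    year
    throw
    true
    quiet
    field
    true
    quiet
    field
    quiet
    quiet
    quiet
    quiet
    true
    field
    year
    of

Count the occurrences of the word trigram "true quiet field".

Scanning the 20 overlapping trigram windows for "true quiet field":
  position 1–3: true quiet field
  position 4–6: true quiet field
  position 9–11: true quiet field
  position 12–14: true quiet field

4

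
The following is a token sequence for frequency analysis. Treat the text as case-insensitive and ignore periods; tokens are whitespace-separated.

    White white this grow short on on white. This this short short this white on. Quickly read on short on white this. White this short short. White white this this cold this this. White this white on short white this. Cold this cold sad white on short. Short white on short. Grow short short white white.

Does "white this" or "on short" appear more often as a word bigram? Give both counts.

"white this": 7 occurrences
"on short": 4 occurrences

"white this" (7 vs 4)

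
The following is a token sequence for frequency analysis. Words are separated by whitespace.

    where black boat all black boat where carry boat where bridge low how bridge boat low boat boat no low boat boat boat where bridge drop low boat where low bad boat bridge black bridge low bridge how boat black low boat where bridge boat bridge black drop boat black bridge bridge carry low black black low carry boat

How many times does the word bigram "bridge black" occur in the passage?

2

Scanning the 58 overlapping bigram windows for "bridge black":
  position 33–34: bridge black
  position 46–47: bridge black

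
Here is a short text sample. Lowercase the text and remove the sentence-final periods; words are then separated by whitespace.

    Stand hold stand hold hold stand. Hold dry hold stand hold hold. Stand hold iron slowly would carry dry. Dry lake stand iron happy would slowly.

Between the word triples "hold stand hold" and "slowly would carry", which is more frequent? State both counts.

"hold stand hold" (4 vs 1)

"hold stand hold": 4 occurrences
"slowly would carry": 1 occurrence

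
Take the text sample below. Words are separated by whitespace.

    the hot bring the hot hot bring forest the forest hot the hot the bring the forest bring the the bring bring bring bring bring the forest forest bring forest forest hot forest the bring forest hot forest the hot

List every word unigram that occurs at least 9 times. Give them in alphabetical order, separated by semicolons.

bring; forest; the

Unigram counts meeting the condition (at least 9 times):
  bring: 11
  forest: 10
  the: 11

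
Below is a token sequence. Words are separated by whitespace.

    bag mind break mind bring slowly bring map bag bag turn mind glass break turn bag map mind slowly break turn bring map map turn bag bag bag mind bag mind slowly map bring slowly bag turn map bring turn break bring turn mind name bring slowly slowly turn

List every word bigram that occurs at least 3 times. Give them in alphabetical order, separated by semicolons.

bag bag; bag mind; bring slowly

Bigram counts meeting the condition (at least 3 times):
  bag bag: 3
  bag mind: 3
  bring slowly: 3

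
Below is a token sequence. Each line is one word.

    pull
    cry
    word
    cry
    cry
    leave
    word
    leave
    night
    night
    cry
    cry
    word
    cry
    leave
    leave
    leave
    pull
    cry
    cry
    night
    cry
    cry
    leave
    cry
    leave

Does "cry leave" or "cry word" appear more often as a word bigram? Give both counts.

"cry leave": 4 occurrences
"cry word": 2 occurrences

"cry leave" (4 vs 2)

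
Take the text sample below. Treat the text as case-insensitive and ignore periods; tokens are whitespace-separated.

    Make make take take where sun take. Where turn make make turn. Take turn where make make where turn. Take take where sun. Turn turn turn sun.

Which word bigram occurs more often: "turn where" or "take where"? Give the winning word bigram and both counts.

"turn where": 1 occurrence
"take where": 3 occurrences

"take where" (3 vs 1)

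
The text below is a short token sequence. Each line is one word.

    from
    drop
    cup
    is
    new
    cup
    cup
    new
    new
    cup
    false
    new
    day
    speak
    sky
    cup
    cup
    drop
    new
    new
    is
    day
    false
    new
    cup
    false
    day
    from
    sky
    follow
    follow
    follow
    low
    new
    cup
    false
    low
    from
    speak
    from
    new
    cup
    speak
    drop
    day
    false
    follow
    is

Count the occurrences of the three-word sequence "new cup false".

Scanning the 46 overlapping trigram windows for "new cup false":
  position 9–11: new cup false
  position 24–26: new cup false
  position 34–36: new cup false

3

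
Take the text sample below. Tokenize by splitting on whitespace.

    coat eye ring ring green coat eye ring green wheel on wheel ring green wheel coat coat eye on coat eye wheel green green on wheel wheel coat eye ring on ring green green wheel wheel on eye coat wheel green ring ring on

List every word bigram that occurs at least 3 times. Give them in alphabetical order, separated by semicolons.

Bigram counts meeting the condition (at least 3 times):
  coat eye: 5
  eye ring: 3
  green wheel: 3
  ring green: 4

coat eye; eye ring; green wheel; ring green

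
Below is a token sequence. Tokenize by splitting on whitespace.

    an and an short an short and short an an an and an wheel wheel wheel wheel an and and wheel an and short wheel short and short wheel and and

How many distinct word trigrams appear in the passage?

31 tokens → 29 trigram windows in total.
Repeated trigrams (each contributes count−1 duplicates):
  an and an: 2
  and short wheel: 2
  short and short: 2
  wheel an and: 2
  wheel wheel wheel: 2
5 duplicate windows → 29 − 5 = 24 distinct.

24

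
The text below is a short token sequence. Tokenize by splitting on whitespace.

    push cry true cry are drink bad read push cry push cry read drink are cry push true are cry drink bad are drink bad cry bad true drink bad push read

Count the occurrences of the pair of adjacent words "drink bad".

4

Scanning the 31 overlapping bigram windows for "drink bad":
  position 6–7: drink bad
  position 21–22: drink bad
  position 24–25: drink bad
  position 29–30: drink bad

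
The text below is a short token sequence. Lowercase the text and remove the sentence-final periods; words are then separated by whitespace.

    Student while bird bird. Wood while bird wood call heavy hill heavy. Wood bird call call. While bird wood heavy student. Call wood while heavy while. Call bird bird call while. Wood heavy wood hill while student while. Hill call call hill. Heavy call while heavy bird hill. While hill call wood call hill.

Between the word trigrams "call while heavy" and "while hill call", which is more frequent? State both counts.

"while hill call" (2 vs 1)

"call while heavy": 1 occurrence
"while hill call": 2 occurrences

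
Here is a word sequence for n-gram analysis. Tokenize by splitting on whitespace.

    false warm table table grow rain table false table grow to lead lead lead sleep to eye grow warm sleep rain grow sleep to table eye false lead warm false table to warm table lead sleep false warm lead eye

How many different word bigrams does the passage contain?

40 tokens → 39 bigram windows in total.
Repeated bigrams (each contributes count−1 duplicates):
  false table: 2
  false warm: 2
  lead lead: 2
  lead sleep: 2
  sleep to: 2
  table grow: 2
  warm table: 2
7 duplicate windows → 39 − 7 = 32 distinct.

32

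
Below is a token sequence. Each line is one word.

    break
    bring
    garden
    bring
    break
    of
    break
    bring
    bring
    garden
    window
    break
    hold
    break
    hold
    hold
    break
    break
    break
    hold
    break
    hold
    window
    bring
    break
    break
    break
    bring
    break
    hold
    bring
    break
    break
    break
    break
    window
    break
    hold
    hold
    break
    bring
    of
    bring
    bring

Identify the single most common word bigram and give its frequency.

Bigram frequencies (highest first):
  break break: 7
  break hold: 6
  break bring: 4
  bring break: 4
  hold break: 4
  bring garden: 2
  … (13 more, each ≤ 2)

"break break", 7 times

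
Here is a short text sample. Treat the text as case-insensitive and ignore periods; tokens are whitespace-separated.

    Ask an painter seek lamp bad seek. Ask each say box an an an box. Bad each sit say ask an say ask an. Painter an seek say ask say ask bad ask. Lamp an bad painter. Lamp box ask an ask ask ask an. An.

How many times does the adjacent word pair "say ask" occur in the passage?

Scanning the 45 overlapping bigram windows for "say ask":
  position 19–20: say ask
  position 22–23: say ask
  position 28–29: say ask
  position 30–31: say ask

4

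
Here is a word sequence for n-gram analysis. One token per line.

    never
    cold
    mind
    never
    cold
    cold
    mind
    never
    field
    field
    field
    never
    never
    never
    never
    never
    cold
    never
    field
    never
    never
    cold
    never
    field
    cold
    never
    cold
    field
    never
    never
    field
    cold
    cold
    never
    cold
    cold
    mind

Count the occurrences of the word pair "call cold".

0

Scanning the 36 overlapping bigram windows for "call cold":
  (none found)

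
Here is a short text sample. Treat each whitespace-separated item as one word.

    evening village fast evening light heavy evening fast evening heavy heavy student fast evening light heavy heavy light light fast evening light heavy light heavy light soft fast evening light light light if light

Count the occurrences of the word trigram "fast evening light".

4

Scanning the 32 overlapping trigram windows for "fast evening light":
  position 3–5: fast evening light
  position 13–15: fast evening light
  position 20–22: fast evening light
  position 28–30: fast evening light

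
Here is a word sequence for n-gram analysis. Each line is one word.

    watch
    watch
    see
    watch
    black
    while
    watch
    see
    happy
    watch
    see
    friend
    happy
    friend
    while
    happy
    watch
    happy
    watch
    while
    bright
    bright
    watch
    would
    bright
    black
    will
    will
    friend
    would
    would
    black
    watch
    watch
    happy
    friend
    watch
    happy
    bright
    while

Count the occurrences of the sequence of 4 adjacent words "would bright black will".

1

Scanning the 37 overlapping 4-gram windows for "would bright black will":
  position 24–27: would bright black will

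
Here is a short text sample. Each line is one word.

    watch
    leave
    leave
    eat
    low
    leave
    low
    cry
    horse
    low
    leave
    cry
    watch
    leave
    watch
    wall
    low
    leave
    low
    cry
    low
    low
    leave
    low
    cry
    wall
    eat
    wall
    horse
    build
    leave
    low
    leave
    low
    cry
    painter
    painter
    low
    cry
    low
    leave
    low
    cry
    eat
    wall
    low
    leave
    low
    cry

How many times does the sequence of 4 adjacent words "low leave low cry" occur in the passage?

6

Scanning the 46 overlapping 4-gram windows for "low leave low cry":
  position 5–8: low leave low cry
  position 17–20: low leave low cry
  position 22–25: low leave low cry
  position 32–35: low leave low cry
  position 40–43: low leave low cry
  position 46–49: low leave low cry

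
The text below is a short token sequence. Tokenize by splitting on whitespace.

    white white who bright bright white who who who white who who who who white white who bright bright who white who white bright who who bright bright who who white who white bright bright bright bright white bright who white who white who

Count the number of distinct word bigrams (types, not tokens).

44 tokens → 43 bigram windows in total.
Repeated bigrams (each contributes count−1 duplicates):
  white who: 8
  who white: 8
  who who: 7
  bright bright: 6
  bright who: 4
  white bright: 3
  who bright: 3
  bright white: 2
  … (1 more repeated)
34 duplicate windows → 43 − 34 = 9 distinct.

9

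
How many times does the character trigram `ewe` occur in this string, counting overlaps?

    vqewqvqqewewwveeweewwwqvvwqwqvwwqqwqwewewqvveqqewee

Sliding a length-3 window over the 51 characters (49 positions):
  position 9–11: ewe
  position 16–18: ewe
  position 38–40: ewe
  position 48–50: ewe

4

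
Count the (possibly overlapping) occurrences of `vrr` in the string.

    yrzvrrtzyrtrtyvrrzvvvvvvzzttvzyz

Sliding a length-3 window over the 32 characters (30 positions):
  position 4–6: vrr
  position 15–17: vrr

2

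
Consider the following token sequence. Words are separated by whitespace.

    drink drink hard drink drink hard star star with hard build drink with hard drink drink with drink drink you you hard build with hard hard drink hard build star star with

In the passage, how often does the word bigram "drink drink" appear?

Scanning the 31 overlapping bigram windows for "drink drink":
  position 1–2: drink drink
  position 4–5: drink drink
  position 15–16: drink drink
  position 18–19: drink drink

4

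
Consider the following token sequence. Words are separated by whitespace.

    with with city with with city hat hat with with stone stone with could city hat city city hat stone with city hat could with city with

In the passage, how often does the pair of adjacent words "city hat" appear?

4

Scanning the 26 overlapping bigram windows for "city hat":
  position 6–7: city hat
  position 15–16: city hat
  position 18–19: city hat
  position 22–23: city hat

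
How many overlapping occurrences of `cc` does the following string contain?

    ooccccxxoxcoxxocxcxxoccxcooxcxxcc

Sliding a length-2 window over the 33 characters (32 positions):
  position 3–4: cc
  position 4–5: cc
  position 5–6: cc
  position 22–23: cc
  position 32–33: cc

5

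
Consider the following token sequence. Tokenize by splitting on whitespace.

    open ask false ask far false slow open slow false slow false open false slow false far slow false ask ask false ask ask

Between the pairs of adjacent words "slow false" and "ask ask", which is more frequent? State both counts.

"slow false": 4 occurrences
"ask ask": 2 occurrences

"slow false" (4 vs 2)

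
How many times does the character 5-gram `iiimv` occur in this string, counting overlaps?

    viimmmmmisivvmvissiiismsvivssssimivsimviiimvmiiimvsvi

2

Sliding a length-5 window over the 53 characters (49 positions):
  position 40–44: iiimv
  position 46–50: iiimv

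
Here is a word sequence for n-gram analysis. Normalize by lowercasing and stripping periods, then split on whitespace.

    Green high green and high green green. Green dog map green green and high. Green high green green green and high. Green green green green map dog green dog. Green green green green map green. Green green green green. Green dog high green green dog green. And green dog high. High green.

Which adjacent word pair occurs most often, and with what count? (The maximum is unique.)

"green green", 17 times

Bigram frequencies (highest first):
  green green: 17
  high green: 7
  green dog: 5
  green and: 4
  and high: 3
  dog green: 3
  … (8 more, each ≤ 2)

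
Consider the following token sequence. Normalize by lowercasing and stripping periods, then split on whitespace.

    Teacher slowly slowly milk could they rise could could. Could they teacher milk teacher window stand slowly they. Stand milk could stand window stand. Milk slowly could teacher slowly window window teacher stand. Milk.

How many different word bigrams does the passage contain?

34 tokens → 33 bigram windows in total.
Repeated bigrams (each contributes count−1 duplicates):
  stand milk: 3
  could could: 2
  could they: 2
  milk could: 2
  teacher slowly: 2
  window stand: 2
7 duplicate windows → 33 − 7 = 26 distinct.

26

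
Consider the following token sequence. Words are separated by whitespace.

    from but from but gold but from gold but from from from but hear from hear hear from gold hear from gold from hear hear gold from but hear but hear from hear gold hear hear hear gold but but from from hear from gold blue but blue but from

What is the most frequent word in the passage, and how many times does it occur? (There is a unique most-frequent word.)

"from", 16 times

Unigram frequencies (highest first):
  from: 16
  hear: 13
  but: 11
  gold: 8
  blue: 2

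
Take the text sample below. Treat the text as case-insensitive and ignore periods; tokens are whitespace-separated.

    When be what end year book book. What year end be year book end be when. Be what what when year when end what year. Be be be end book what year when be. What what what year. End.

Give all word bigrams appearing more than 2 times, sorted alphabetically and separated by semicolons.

Bigram counts meeting the condition (more than 2 times):
  be what: 3
  what what: 3
  what year: 4
  when be: 3

be what; what what; what year; when be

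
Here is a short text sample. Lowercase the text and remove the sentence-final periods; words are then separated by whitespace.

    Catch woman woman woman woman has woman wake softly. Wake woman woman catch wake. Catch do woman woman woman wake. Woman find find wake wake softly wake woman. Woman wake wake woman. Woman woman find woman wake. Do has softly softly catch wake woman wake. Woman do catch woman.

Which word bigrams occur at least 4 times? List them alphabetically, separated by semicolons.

wake woman; woman wake; woman woman

Bigram counts meeting the condition (at least 4 times):
  wake woman: 6
  woman wake: 5
  woman woman: 9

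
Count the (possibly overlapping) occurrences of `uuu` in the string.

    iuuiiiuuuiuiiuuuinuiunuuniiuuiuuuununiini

Sliding a length-3 window over the 41 characters (39 positions):
  position 7–9: uuu
  position 14–16: uuu
  position 31–33: uuu
  position 32–34: uuu

4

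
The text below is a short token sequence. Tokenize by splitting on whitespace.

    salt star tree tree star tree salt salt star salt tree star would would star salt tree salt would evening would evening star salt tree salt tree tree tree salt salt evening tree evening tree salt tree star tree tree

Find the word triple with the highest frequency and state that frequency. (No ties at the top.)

"star salt tree", 3 times

Trigram frequencies (highest first):
  star salt tree: 3
  star tree tree: 2
  tree star tree: 2
  tree salt salt: 2
  salt tree star: 2
  salt tree salt: 2
  … (24 more, each ≤ 2)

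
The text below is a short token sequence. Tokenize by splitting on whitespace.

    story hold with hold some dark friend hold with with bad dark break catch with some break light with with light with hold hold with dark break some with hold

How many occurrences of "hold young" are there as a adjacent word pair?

0

Scanning the 29 overlapping bigram windows for "hold young":
  (none found)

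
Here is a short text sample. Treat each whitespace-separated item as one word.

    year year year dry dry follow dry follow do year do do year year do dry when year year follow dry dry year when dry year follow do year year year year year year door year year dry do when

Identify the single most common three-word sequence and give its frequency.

Trigram frequencies (highest first):
  year year year: 5
  year year dry: 2
  follow do year: 2
  do year year: 2
  year dry dry: 1
  dry dry follow: 1
  … (25 more, each ≤ 1)

"year year year", 5 times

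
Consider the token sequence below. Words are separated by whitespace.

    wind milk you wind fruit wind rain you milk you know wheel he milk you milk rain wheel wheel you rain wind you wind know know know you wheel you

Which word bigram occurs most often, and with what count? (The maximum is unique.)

Bigram frequencies (highest first):
  milk you: 3
  you wind: 2
  you milk: 2
  wheel you: 2
  know know: 2
  wind milk: 1
  … (17 more, each ≤ 1)

"milk you", 3 times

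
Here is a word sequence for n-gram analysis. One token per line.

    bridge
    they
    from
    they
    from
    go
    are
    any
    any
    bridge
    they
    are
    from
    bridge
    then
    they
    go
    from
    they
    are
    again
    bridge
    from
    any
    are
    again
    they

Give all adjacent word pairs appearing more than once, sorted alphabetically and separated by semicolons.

are again; bridge they; from they; they are; they from

Bigram counts meeting the condition (more than once):
  are again: 2
  bridge they: 2
  from they: 2
  they are: 2
  they from: 2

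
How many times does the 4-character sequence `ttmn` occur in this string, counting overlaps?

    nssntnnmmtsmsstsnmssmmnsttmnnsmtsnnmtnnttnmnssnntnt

1

Sliding a length-4 window over the 51 characters (48 positions):
  position 25–28: ttmn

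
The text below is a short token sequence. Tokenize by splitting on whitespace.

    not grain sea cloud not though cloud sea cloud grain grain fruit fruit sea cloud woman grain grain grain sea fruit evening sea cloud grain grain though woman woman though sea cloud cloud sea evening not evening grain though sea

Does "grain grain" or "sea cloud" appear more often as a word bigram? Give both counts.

"grain grain": 4 occurrences
"sea cloud": 5 occurrences

"sea cloud" (5 vs 4)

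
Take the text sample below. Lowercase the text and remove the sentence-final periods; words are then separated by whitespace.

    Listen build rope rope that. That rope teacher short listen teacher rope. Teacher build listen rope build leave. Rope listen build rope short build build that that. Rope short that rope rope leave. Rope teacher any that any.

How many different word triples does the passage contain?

34

38 tokens → 36 trigram windows in total.
Repeated trigrams (each contributes count−1 duplicates):
  listen build rope: 2
  that that rope: 2
2 duplicate windows → 36 − 2 = 34 distinct.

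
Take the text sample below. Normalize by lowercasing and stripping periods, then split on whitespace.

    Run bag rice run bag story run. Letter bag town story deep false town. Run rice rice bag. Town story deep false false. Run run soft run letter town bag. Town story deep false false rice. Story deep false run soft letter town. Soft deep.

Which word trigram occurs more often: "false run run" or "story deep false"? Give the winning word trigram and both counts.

"false run run": 1 occurrence
"story deep false": 4 occurrences

"story deep false" (4 vs 1)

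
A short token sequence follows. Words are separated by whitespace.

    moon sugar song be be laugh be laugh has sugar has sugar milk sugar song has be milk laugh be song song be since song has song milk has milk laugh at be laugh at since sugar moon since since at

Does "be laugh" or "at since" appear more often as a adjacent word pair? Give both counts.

"be laugh": 3 occurrences
"at since": 1 occurrence

"be laugh" (3 vs 1)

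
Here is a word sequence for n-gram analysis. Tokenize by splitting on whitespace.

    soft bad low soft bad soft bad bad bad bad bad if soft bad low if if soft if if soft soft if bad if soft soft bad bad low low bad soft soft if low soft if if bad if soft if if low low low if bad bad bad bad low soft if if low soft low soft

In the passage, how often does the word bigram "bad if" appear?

Scanning the 59 overlapping bigram windows for "bad if":
  position 11–12: bad if
  position 24–25: bad if
  position 40–41: bad if

3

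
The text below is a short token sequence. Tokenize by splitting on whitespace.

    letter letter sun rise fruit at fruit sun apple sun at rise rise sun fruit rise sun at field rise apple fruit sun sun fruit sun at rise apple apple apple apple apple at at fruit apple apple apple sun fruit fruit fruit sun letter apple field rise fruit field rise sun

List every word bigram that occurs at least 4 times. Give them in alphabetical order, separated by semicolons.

Bigram counts meeting the condition (at least 4 times):
  apple apple: 6
  fruit sun: 4

apple apple; fruit sun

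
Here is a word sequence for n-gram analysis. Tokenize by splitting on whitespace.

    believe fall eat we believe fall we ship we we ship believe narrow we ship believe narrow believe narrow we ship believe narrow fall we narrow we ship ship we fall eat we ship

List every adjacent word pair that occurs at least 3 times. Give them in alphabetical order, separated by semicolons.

Bigram counts meeting the condition (at least 3 times):
  believe narrow: 4
  narrow we: 3
  ship believe: 3
  we ship: 6

believe narrow; narrow we; ship believe; we ship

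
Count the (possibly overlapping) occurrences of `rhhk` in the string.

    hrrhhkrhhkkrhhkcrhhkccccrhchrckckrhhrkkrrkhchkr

Sliding a length-4 window over the 47 characters (44 positions):
  position 3–6: rhhk
  position 7–10: rhhk
  position 12–15: rhhk
  position 17–20: rhhk

4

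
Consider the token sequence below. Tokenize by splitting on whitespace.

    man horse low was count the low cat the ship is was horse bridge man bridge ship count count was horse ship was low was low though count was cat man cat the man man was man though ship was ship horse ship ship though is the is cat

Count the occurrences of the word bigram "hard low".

0

Scanning the 48 overlapping bigram windows for "hard low":
  (none found)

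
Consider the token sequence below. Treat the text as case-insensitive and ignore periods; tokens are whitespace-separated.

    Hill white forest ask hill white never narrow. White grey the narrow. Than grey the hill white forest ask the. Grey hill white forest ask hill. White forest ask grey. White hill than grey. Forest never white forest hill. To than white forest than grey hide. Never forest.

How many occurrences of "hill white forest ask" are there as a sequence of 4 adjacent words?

Scanning the 45 overlapping 4-gram windows for "hill white forest ask":
  position 1–4: hill white forest ask
  position 16–19: hill white forest ask
  position 22–25: hill white forest ask
  position 26–29: hill white forest ask

4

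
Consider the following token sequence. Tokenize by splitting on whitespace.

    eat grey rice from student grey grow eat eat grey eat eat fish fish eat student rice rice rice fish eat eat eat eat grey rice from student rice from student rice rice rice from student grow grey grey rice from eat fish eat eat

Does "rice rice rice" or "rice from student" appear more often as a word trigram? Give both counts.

"rice from student" (4 vs 2)

"rice rice rice": 2 occurrences
"rice from student": 4 occurrences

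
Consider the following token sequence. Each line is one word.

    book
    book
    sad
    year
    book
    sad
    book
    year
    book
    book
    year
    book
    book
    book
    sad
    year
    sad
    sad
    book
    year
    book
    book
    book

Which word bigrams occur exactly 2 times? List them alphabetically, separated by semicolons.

sad book; sad year

Bigram counts meeting the condition (exactly 2 times):
  sad book: 2
  sad year: 2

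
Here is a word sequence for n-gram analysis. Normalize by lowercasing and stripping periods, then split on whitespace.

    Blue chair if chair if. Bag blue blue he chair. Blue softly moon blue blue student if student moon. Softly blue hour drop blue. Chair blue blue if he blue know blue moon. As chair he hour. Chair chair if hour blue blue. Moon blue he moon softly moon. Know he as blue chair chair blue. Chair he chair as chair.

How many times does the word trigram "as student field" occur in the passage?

Scanning the 59 overlapping trigram windows for "as student field":
  (none found)

0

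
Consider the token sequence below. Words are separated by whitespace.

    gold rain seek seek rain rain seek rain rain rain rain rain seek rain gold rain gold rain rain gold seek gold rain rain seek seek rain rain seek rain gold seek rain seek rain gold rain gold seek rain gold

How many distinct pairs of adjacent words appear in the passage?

41 tokens → 40 bigram windows in total.
Repeated bigrams (each contributes count−1 duplicates):
  rain rain: 8
  seek rain: 8
  rain gold: 7
  rain seek: 6
  gold rain: 5
  gold seek: 3
  seek seek: 2
32 duplicate windows → 40 − 32 = 8 distinct.

8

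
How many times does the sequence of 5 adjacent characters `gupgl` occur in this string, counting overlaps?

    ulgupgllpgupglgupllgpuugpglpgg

Sliding a length-5 window over the 30 characters (26 positions):
  position 3–7: gupgl
  position 10–14: gupgl

2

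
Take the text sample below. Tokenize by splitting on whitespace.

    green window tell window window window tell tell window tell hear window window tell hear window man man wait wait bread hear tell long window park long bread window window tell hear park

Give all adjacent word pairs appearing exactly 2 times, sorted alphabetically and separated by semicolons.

Bigram counts meeting the condition (exactly 2 times):
  hear window: 2
  tell window: 2

hear window; tell window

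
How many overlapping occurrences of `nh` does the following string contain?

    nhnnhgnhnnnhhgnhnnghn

Sliding a length-2 window over the 21 characters (20 positions):
  position 1–2: nh
  position 4–5: nh
  position 7–8: nh
  position 11–12: nh
  position 15–16: nh

5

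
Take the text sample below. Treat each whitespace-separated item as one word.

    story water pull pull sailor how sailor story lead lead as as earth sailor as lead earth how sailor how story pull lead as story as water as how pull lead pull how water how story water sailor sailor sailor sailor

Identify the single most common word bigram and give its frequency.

"sailor sailor", 3 times

Bigram frequencies (highest first):
  sailor sailor: 3
  story water: 2
  sailor how: 2
  how sailor: 2
  lead as: 2
  how story: 2
  … (26 more, each ≤ 2)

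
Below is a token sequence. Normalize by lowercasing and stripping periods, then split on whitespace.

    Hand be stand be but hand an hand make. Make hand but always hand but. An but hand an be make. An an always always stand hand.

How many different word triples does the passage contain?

24

27 tokens → 25 trigram windows in total.
Repeated trigrams (each contributes count−1 duplicates):
  but hand an: 2
1 duplicate windows → 25 − 1 = 24 distinct.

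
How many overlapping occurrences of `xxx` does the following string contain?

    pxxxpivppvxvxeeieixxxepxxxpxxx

Sliding a length-3 window over the 30 characters (28 positions):
  position 2–4: xxx
  position 19–21: xxx
  position 24–26: xxx
  position 28–30: xxx

4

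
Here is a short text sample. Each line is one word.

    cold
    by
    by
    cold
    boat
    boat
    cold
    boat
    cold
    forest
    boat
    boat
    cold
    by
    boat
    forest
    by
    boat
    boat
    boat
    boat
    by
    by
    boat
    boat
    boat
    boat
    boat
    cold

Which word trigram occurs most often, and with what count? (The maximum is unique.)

Trigram frequencies (highest first):
  boat boat boat: 5
  boat boat cold: 3
  by boat boat: 2
  cold by by: 1
  by by cold: 1
  by cold boat: 1
  … (14 more, each ≤ 1)

"boat boat boat", 5 times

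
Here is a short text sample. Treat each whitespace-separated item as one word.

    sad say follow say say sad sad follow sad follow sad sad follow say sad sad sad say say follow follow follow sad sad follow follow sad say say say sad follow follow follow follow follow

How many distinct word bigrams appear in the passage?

36 tokens → 35 bigram windows in total.
Repeated bigrams (each contributes count−1 duplicates):
  follow follow: 7
  sad follow: 5
  sad sad: 5
  follow sad: 4
  say say: 4
  sad say: 3
  say sad: 3
  follow say: 2
  … (1 more repeated)
26 duplicate windows → 35 − 26 = 9 distinct.

9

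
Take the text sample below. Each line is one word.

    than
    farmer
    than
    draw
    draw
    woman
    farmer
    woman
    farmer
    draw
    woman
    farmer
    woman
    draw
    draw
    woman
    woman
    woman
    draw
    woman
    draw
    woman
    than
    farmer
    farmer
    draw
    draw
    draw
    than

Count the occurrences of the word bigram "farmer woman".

2

Scanning the 28 overlapping bigram windows for "farmer woman":
  position 7–8: farmer woman
  position 12–13: farmer woman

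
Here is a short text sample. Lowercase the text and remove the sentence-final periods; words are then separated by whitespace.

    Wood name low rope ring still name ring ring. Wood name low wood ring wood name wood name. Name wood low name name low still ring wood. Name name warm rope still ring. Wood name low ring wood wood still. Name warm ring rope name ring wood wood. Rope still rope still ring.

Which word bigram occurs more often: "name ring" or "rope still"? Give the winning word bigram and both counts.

"name ring": 2 occurrences
"rope still": 3 occurrences

"rope still" (3 vs 2)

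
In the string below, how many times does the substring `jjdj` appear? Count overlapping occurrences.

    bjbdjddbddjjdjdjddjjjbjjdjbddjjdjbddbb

Sliding a length-4 window over the 38 characters (35 positions):
  position 11–14: jjdj
  position 23–26: jjdj
  position 30–33: jjdj

3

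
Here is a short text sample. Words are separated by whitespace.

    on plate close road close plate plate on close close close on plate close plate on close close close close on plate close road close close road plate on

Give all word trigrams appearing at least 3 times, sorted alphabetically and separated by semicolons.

close close close; on plate close

Trigram counts meeting the condition (at least 3 times):
  close close close: 3
  on plate close: 3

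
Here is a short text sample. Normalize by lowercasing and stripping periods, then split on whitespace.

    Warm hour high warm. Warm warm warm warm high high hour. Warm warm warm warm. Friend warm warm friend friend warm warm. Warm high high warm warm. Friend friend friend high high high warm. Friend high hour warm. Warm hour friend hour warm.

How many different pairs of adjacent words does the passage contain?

14

43 tokens → 42 bigram windows in total.
Repeated bigrams (each contributes count−1 duplicates):
  warm warm: 12
  high high: 4
  warm friend: 4
  friend friend: 3
  high warm: 3
  hour warm: 3
  friend high: 2
  friend warm: 2
  … (3 more repeated)
28 duplicate windows → 42 − 28 = 14 distinct.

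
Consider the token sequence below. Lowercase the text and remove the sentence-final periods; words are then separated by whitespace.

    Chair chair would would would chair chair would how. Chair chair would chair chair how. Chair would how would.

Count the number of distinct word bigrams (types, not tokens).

19 tokens → 18 bigram windows in total.
Repeated bigrams (each contributes count−1 duplicates):
  chair chair: 4
  chair would: 4
  how chair: 2
  would chair: 2
  would how: 2
  would would: 2
10 duplicate windows → 18 − 10 = 8 distinct.

8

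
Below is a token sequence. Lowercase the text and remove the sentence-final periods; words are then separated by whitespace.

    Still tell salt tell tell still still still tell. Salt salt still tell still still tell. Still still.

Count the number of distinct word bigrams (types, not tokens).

18 tokens → 17 bigram windows in total.
Repeated bigrams (each contributes count−1 duplicates):
  still still: 4
  still tell: 4
  tell still: 3
  tell salt: 2
9 duplicate windows → 17 − 9 = 8 distinct.

8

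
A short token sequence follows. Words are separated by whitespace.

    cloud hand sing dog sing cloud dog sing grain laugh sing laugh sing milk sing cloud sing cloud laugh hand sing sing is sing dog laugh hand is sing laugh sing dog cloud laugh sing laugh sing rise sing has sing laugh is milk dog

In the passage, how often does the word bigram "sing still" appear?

0

Scanning the 44 overlapping bigram windows for "sing still":
  (none found)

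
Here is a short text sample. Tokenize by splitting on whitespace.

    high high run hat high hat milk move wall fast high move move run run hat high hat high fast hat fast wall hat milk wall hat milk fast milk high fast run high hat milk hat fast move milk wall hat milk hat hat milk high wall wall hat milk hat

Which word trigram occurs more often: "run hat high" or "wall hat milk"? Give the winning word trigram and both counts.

"wall hat milk" (4 vs 2)

"run hat high": 2 occurrences
"wall hat milk": 4 occurrences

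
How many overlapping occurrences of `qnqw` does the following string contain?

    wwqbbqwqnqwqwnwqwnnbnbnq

1

Sliding a length-4 window over the 24 characters (21 positions):
  position 8–11: qnqw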